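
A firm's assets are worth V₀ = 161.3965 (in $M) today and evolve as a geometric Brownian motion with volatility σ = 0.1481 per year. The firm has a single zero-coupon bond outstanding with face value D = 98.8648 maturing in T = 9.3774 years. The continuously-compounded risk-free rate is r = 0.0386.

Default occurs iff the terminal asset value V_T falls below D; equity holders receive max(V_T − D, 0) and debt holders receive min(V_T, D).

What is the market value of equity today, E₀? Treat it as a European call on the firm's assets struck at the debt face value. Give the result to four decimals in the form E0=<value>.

E0=93.1037

d₁ = [ln(V₀/D) + (r + σ²/2)T] / (σ√T)
   = [ln(161.3965/98.8648) + (0.0386 + 0.5·0.1481²)·9.3774] / (0.1481·√9.3774)
   = [0.490111 + 0.464808] / 0.453520 = 2.105572
d₂ = d₁ − σ√T = 2.105572 − 0.453520 = 1.652052
N(d₁) = 0.982379,  N(d₂) = 0.950738,  e^(−rT) = 0.696305
E₀ = V₀·N(d₁) − D·e^(−rT)·N(d₂)
   = 161.3965·0.982379 − 98.8648·0.696305·0.950738 = 93.103720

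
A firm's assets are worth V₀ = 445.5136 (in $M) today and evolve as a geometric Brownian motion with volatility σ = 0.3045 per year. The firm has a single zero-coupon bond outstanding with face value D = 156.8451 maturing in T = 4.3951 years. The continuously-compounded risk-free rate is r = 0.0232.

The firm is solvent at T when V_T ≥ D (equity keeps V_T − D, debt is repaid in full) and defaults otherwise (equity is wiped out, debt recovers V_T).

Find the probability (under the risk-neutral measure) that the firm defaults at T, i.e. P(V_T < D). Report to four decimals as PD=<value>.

d₁ = [ln(V₀/D) + (r + σ²/2)T] / (σ√T)
   = [ln(445.5136/156.8451) + (0.0232 + 0.5·0.3045²)·4.3951] / (0.3045·√4.3951)
   = [1.043969 + 0.305724] / 0.638369 = 2.114284
d₂ = d₁ − σ√T = 2.114284 − 0.638369 = 1.475915
risk-neutral PD = N(−d₂) = N(-1.475915) = 0.069983

PD=0.0700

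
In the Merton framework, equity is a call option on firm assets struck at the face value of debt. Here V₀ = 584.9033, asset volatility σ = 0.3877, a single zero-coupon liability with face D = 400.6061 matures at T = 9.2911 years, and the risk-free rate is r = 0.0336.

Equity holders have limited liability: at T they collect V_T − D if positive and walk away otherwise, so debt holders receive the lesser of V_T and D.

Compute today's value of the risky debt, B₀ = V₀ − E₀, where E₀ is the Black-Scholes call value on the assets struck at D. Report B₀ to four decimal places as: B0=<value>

d₁ = [ln(V₀/D) + (r + σ²/2)T] / (σ√T)
   = [ln(584.9033/400.6061) + (0.0336 + 0.5·0.3877²)·9.2911] / (0.3877·√9.2911)
   = [0.378468 + 1.010460] / 1.181760 = 1.175304
d₂ = d₁ − σ√T = 1.175304 − 1.181760 = -0.006456
N(d₁) = 0.880063,  N(d₂) = 0.497424,  e^(−rT) = 0.731849
E₀ = V₀·N(d₁) − D·e^(−rT)·N(d₂)
   = 584.9033·0.880063 − 400.6061·0.731849·0.497424 = 368.915544
B₀ = V₀ − E₀ = 584.9033 − 368.915544 = 215.987756

B0=215.9878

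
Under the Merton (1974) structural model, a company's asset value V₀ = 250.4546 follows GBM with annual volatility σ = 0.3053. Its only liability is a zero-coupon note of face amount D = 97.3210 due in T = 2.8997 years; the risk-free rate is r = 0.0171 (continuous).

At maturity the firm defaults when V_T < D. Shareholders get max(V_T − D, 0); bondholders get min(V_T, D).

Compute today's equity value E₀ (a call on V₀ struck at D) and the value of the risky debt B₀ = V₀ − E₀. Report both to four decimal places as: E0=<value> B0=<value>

E0=158.6645 B0=91.7901

d₁ = [ln(V₀/D) + (r + σ²/2)T] / (σ√T)
   = [ln(250.4546/97.3210) + (0.0171 + 0.5·0.3053²)·2.8997] / (0.3053·√2.8997)
   = [0.945263 + 0.184723] / 0.519880 = 2.173549
d₂ = d₁ − σ√T = 2.173549 − 0.519880 = 1.653669
N(d₁) = 0.985131,  N(d₂) = 0.950903,  e^(−rT) = 0.951624
E₀ = V₀·N(d₁) − D·e^(−rT)·N(d₂)
   = 250.4546·0.985131 − 97.3210·0.951624·0.950903 = 158.664486
B₀ = V₀ − E₀ = 250.4546 − 158.664486 = 91.790114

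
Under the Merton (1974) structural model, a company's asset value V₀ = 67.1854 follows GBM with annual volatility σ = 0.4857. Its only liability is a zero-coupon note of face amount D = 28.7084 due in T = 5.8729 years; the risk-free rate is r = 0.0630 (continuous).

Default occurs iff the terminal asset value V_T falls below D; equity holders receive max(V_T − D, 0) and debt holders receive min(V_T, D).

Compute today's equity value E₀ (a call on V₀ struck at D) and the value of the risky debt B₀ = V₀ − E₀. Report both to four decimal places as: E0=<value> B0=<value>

E0=50.3426 B0=16.8428

d₁ = [ln(V₀/D) + (r + σ²/2)T] / (σ√T)
   = [ln(67.1854/28.7084) + (0.0630 + 0.5·0.4857²)·5.8729] / (0.4857·√5.8729)
   = [0.850266 + 1.062714] / 1.177049 = 1.625235
d₂ = d₁ − σ√T = 1.625235 − 1.177049 = 0.448186
N(d₁) = 0.947944,  N(d₂) = 0.672991,  e^(−rT) = 0.690739
E₀ = V₀·N(d₁) − D·e^(−rT)·N(d₂)
   = 67.1854·0.947944 − 28.7084·0.690739·0.672991 = 50.342561
B₀ = V₀ − E₀ = 67.1854 − 50.342561 = 16.842839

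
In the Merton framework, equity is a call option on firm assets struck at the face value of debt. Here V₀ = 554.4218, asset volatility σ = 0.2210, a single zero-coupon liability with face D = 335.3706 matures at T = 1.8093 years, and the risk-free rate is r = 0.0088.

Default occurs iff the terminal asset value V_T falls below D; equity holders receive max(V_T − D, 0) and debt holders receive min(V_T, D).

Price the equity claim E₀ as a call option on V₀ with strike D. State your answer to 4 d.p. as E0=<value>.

d₁ = [ln(V₀/D) + (r + σ²/2)T] / (σ√T)
   = [ln(554.4218/335.3706) + (0.0088 + 0.5·0.2210²)·1.8093] / (0.2210·√1.8093)
   = [0.502690 + 0.060106] / 0.297268 = 1.893228
d₂ = d₁ − σ√T = 1.893228 − 0.297268 = 1.595961
N(d₁) = 0.970836,  N(d₂) = 0.944751,  e^(−rT) = 0.984204
E₀ = V₀·N(d₁) − D·e^(−rT)·N(d₂)
   = 554.4218·0.970836 − 335.3706·0.984204·0.944751 = 226.415750

E0=226.4158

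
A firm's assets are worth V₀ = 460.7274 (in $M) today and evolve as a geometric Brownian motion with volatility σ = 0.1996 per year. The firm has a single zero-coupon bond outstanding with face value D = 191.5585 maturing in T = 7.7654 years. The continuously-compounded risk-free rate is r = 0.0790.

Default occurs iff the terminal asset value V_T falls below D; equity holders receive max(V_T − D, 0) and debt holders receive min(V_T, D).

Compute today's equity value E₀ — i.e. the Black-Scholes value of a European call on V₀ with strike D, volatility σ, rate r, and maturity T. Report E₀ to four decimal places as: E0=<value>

d₁ = [ln(V₀/D) + (r + σ²/2)T] / (σ√T)
   = [ln(460.7274/191.5585) + (0.0790 + 0.5·0.1996²)·7.7654] / (0.1996·√7.7654)
   = [0.877613 + 0.768154] / 0.556215 = 2.958871
d₂ = d₁ − σ√T = 2.958871 − 0.556215 = 2.402656
N(d₁) = 0.998456,  N(d₂) = 0.991862,  e^(−rT) = 0.541471
E₀ = V₀·N(d₁) − D·e^(−rT)·N(d₂)
   = 460.7274·0.998456 − 191.5585·0.541471·0.991862 = 357.136948

E0=357.1369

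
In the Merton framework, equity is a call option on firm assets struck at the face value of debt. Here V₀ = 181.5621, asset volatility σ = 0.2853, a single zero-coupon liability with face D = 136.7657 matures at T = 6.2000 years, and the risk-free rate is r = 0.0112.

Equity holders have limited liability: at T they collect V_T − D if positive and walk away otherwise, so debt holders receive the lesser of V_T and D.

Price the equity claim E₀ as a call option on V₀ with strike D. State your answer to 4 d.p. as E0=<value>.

d₁ = [ln(V₀/D) + (r + σ²/2)T] / (σ√T)
   = [ln(181.5621/136.7657) + (0.0112 + 0.5·0.2853²)·6.2000] / (0.2853·√6.2000)
   = [0.283329 + 0.321768] / 0.710391 = 0.851779
d₂ = d₁ − σ√T = 0.851779 − 0.710391 = 0.141388
N(d₁) = 0.802832,  N(d₂) = 0.556218,  e^(−rT) = 0.932916
E₀ = V₀·N(d₁) − D·e^(−rT)·N(d₂)
   = 181.5621·0.802832 − 136.7657·0.932916·0.556218 = 74.795403

E0=74.7954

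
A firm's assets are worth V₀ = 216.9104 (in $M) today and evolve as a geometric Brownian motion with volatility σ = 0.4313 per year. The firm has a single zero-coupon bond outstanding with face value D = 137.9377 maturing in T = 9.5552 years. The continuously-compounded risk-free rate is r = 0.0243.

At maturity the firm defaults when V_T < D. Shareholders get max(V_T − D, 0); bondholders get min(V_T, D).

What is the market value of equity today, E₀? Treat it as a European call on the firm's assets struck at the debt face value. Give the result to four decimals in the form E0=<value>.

d₁ = [ln(V₀/D) + (r + σ²/2)T] / (σ√T)
   = [ln(216.9104/137.9377) + (0.0243 + 0.5·0.4313²)·9.5552] / (0.4313·√9.5552)
   = [0.452682 + 1.120919] / 1.333212 = 1.180308
d₂ = d₁ − σ√T = 1.180308 − 1.333212 = -0.152904
N(d₁) = 0.881061,  N(d₂) = 0.439237,  e^(−rT) = 0.792794
E₀ = V₀·N(d₁) − D·e^(−rT)·N(d₂)
   = 216.9104·0.881061 − 137.9377·0.792794·0.439237 = 143.078036

E0=143.0780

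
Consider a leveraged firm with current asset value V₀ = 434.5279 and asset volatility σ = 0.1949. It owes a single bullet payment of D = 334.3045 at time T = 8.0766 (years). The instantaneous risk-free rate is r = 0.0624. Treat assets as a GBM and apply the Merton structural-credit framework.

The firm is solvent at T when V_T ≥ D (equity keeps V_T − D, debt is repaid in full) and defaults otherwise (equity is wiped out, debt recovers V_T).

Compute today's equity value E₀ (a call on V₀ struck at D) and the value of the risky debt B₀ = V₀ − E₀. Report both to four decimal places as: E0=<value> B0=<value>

d₁ = [ln(V₀/D) + (r + σ²/2)T] / (σ√T)
   = [ln(434.5279/334.3045) + (0.0624 + 0.5·0.1949²)·8.0766] / (0.1949·√8.0766)
   = [0.262208 + 0.657379] / 0.553893 = 1.660223
d₂ = d₁ − σ√T = 1.660223 − 0.553893 = 1.106330
N(d₁) = 0.951565,  N(d₂) = 0.865708,  e^(−rT) = 0.604122
E₀ = V₀·N(d₁) − D·e^(−rT)·N(d₂)
   = 434.5279·0.951565 − 334.3045·0.604122·0.865708 = 238.642743
B₀ = V₀ − E₀ = 434.5279 − 238.642743 = 195.885157

E0=238.6427 B0=195.8852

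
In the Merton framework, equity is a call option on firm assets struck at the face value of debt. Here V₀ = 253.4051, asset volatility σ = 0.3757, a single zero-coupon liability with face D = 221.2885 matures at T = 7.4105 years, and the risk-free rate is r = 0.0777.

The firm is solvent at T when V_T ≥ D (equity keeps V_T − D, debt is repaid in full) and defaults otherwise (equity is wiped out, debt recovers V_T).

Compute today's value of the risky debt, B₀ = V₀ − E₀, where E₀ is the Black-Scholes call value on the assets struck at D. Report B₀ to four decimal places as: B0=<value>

B0=100.1214

d₁ = [ln(V₀/D) + (r + σ²/2)T] / (σ√T)
   = [ln(253.4051/221.2885) + (0.0777 + 0.5·0.3757²)·7.4105] / (0.3757·√7.4105)
   = [0.135522 + 1.098794] / 1.022739 = 1.206872
d₂ = d₁ − σ√T = 1.206872 − 1.022739 = 0.184133
N(d₁) = 0.886259,  N(d₂) = 0.573045,  e^(−rT) = 0.562257
E₀ = V₀·N(d₁) − D·e^(−rT)·N(d₂)
   = 253.4051·0.886259 − 221.2885·0.562257·0.573045 = 153.283717
B₀ = V₀ − E₀ = 253.4051 − 153.283717 = 100.121383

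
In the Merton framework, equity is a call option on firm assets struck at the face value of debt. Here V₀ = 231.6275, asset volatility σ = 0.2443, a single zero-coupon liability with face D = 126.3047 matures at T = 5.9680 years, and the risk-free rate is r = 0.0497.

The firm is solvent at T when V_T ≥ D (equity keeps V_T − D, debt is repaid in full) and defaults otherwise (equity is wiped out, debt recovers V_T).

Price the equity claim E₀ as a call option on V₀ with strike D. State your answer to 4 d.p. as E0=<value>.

E0=140.1647

d₁ = [ln(V₀/D) + (r + σ²/2)T] / (σ√T)
   = [ln(231.6275/126.3047) + (0.0497 + 0.5·0.2443²)·5.9680] / (0.2443·√5.9680)
   = [0.606433 + 0.474702] / 0.596812 = 1.811516
d₂ = d₁ − σ√T = 1.811516 − 0.596812 = 1.214704
N(d₁) = 0.964970,  N(d₂) = 0.887760,  e^(−rT) = 0.743334
E₀ = V₀·N(d₁) − D·e^(−rT)·N(d₂)
   = 231.6275·0.964970 − 126.3047·0.743334·0.887760 = 140.164667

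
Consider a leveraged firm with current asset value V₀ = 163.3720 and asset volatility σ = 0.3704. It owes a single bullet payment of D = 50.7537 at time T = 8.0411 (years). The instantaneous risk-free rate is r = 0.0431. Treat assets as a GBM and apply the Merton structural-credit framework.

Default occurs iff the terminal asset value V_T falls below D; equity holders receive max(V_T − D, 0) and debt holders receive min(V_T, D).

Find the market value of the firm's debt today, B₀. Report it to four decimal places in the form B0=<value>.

d₁ = [ln(V₀/D) + (r + σ²/2)T] / (σ√T)
   = [ln(163.3720/50.7537) + (0.0431 + 0.5·0.3704²)·8.0411] / (0.3704·√8.0411)
   = [1.169045 + 0.898175] / 1.050337 = 1.968150
d₂ = d₁ − σ√T = 1.968150 − 1.050337 = 0.917813
N(d₁) = 0.975475,  N(d₂) = 0.820642,  e^(−rT) = 0.707108
E₀ = V₀·N(d₁) − D·e^(−rT)·N(d₂)
   = 163.3720·0.975475 − 50.7537·0.707108·0.820642 = 129.913754
B₀ = V₀ − E₀ = 163.3720 − 129.913754 = 33.458246

B0=33.4582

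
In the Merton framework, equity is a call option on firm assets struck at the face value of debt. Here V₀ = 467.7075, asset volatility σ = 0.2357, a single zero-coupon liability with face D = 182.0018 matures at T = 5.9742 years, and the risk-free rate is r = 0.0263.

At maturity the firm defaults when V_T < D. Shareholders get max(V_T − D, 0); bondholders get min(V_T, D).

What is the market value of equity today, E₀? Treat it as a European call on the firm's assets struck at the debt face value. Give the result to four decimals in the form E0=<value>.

E0=313.7849

d₁ = [ln(V₀/D) + (r + σ²/2)T] / (σ√T)
   = [ln(467.7075/182.0018) + (0.0263 + 0.5·0.2357²)·5.9742] / (0.2357·√5.9742)
   = [0.943827 + 0.323068] / 0.576102 = 2.199080
d₂ = d₁ − σ√T = 2.199080 − 0.576102 = 1.622978
N(d₁) = 0.986064,  N(d₂) = 0.947703,  e^(−rT) = 0.854600
E₀ = V₀·N(d₁) − D·e^(−rT)·N(d₂)
   = 467.7075·0.986064 − 182.0018·0.854600·0.947703 = 313.784911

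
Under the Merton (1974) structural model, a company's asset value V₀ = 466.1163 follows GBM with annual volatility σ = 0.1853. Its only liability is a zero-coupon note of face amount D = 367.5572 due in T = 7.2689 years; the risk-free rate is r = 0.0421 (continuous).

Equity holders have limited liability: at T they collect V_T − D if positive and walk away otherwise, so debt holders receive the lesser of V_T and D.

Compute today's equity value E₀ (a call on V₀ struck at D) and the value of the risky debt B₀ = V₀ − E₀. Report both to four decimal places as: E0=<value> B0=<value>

d₁ = [ln(V₀/D) + (r + σ²/2)T] / (σ√T)
   = [ln(466.1163/367.5572) + (0.0421 + 0.5·0.1853²)·7.2689] / (0.1853·√7.2689)
   = [0.237556 + 0.430813] / 0.499585 = 1.337849
d₂ = d₁ − σ√T = 1.337849 − 0.499585 = 0.838263
N(d₁) = 0.909527,  N(d₂) = 0.799059,  e^(−rT) = 0.736371
E₀ = V₀·N(d₁) − D·e^(−rT)·N(d₂)
   = 466.1163·0.909527 − 367.5572·0.736371·0.799059 = 207.673338
B₀ = V₀ − E₀ = 466.1163 − 207.673338 = 258.442962

E0=207.6733 B0=258.4430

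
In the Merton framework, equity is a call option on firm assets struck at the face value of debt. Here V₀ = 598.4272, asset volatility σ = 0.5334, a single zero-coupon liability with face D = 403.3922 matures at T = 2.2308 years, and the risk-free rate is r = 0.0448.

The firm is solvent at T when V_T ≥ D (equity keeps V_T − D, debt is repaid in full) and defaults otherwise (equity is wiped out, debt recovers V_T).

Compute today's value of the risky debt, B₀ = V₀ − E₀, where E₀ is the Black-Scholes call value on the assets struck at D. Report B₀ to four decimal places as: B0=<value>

B0=306.8423

d₁ = [ln(V₀/D) + (r + σ²/2)T] / (σ√T)
   = [ln(598.4272/403.3922) + (0.0448 + 0.5·0.5334²)·2.2308] / (0.5334·√2.2308)
   = [0.394396 + 0.417288] / 0.796679 = 1.018835
d₂ = d₁ − σ√T = 1.018835 − 0.796679 = 0.222156
N(d₁) = 0.845859,  N(d₂) = 0.587904,  e^(−rT) = 0.904892
E₀ = V₀·N(d₁) − D·e^(−rT)·N(d₂)
   = 598.4272·0.845859 − 403.3922·0.904892·0.587904 = 291.584880
B₀ = V₀ − E₀ = 598.4272 − 291.584880 = 306.842320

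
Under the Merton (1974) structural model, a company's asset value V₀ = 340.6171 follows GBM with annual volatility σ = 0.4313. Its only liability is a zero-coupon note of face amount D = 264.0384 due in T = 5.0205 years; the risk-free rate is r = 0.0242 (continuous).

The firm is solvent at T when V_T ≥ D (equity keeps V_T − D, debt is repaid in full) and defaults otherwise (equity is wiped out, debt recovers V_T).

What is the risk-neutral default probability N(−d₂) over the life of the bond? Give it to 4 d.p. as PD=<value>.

PD=0.5374

d₁ = [ln(V₀/D) + (r + σ²/2)T] / (σ√T)
   = [ln(340.6171/264.0384) + (0.0242 + 0.5·0.4313²)·5.0205] / (0.4313·√5.0205)
   = [0.254664 + 0.588452] / 0.966391 = 0.872438
d₂ = d₁ − σ√T = 0.872438 − 0.966391 = -0.093953
risk-neutral PD = N(−d₂) = N(0.093953) = 0.537427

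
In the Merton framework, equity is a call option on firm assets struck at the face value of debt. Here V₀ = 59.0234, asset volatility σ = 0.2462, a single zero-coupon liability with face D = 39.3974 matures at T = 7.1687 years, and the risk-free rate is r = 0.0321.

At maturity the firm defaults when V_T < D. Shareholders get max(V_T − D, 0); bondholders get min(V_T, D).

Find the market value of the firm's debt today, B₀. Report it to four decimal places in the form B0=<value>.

d₁ = [ln(V₀/D) + (r + σ²/2)T] / (σ√T)
   = [ln(59.0234/39.3974) + (0.0321 + 0.5·0.2462²)·7.1687] / (0.2462·√7.1687)
   = [0.404234 + 0.447379] / 0.659186 = 1.291915
d₂ = d₁ − σ√T = 1.291915 − 0.659186 = 0.632729
N(d₁) = 0.901807,  N(d₂) = 0.736545,  e^(−rT) = 0.794442
E₀ = V₀·N(d₁) − D·e^(−rT)·N(d₂)
   = 59.0234·0.901807 − 39.3974·0.794442·0.736545 = 30.174627
B₀ = V₀ − E₀ = 59.0234 − 30.174627 = 28.848773

B0=28.8488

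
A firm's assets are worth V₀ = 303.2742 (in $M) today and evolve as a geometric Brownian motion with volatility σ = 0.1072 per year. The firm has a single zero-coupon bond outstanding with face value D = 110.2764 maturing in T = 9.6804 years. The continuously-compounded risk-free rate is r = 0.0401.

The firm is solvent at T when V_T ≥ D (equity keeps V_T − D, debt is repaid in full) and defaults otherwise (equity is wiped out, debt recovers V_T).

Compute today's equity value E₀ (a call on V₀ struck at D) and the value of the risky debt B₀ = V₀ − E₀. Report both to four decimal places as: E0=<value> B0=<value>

d₁ = [ln(V₀/D) + (r + σ²/2)T] / (σ√T)
   = [ln(303.2742/110.2764) + (0.0401 + 0.5·0.1072²)·9.6804] / (0.1072·√9.6804)
   = [1.011647 + 0.443807] / 0.333535 = 4.363722
d₂ = d₁ − σ√T = 4.363722 − 0.333535 = 4.030187
N(d₁) = 0.999994,  N(d₂) = 0.999972,  e^(−rT) = 0.678287
E₀ = V₀·N(d₁) − D·e^(−rT)·N(d₂)
   = 303.2742·0.999994 − 110.2764·0.678287·0.999972 = 228.475242
B₀ = V₀ − E₀ = 303.2742 − 228.475242 = 74.798958

E0=228.4752 B0=74.7990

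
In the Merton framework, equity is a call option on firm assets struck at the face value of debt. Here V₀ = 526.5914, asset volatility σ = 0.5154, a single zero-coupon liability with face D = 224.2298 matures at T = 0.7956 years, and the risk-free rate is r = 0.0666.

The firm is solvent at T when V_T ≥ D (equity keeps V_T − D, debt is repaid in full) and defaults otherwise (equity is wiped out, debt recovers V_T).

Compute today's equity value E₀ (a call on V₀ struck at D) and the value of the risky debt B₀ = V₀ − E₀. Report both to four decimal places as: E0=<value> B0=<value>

d₁ = [ln(V₀/D) + (r + σ²/2)T] / (σ√T)
   = [ln(526.5914/224.2298) + (0.0666 + 0.5·0.5154²)·0.7956] / (0.5154·√0.7956)
   = [0.853753 + 0.158657] / 0.459718 = 2.202242
d₂ = d₁ − σ√T = 2.202242 − 0.459718 = 1.742524
N(d₁) = 0.986176,  N(d₂) = 0.959292,  e^(−rT) = 0.948392
E₀ = V₀·N(d₁) − D·e^(−rT)·N(d₂)
   = 526.5914·0.986176 − 224.2298·0.948392·0.959292 = 315.310875
B₀ = V₀ − E₀ = 526.5914 − 315.310875 = 211.280525

E0=315.3109 B0=211.2805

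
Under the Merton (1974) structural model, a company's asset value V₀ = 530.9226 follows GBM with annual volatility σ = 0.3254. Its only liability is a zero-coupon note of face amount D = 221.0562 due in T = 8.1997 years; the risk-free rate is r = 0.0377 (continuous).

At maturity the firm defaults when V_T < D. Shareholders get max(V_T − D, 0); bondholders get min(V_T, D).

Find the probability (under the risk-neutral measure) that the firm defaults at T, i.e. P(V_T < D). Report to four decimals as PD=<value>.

d₁ = [ln(V₀/D) + (r + σ²/2)T] / (σ√T)
   = [ln(530.9226/221.0562) + (0.0377 + 0.5·0.3254²)·8.1997] / (0.3254·√8.1997)
   = [0.876199 + 0.743242] / 0.931787 = 1.737996
d₂ = d₁ − σ√T = 1.737996 − 0.931787 = 0.806209
risk-neutral PD = N(−d₂) = N(-0.806209) = 0.210061

PD=0.2101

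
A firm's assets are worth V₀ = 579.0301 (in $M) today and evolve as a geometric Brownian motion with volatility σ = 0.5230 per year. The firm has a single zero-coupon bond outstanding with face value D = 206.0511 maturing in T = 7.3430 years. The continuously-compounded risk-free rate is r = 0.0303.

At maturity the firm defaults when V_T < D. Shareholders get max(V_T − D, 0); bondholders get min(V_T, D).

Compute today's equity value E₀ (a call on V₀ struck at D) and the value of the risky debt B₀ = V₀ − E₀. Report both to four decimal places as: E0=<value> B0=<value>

E0=452.8660 B0=126.1641

d₁ = [ln(V₀/D) + (r + σ²/2)T] / (σ√T)
   = [ln(579.0301/206.0511) + (0.0303 + 0.5·0.5230²)·7.3430] / (0.5230·√7.3430)
   = [1.033230 + 1.226755] / 1.417224 = 1.594656
d₂ = d₁ − σ√T = 1.594656 − 1.417224 = 0.177432
N(d₁) = 0.944605,  N(d₂) = 0.570416,  e^(−rT) = 0.800521
E₀ = V₀·N(d₁) − D·e^(−rT)·N(d₂)
   = 579.0301·0.944605 − 206.0511·0.800521·0.570416 = 452.865969
B₀ = V₀ − E₀ = 579.0301 − 452.865969 = 126.164131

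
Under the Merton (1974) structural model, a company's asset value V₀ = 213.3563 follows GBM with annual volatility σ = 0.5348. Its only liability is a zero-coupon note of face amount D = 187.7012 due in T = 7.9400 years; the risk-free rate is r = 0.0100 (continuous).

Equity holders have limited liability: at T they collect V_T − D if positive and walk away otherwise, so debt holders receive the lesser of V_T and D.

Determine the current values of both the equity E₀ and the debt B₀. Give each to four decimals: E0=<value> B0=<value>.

d₁ = [ln(V₀/D) + (r + σ²/2)T] / (σ√T)
   = [ln(213.3563/187.7012) + (0.0100 + 0.5·0.5348²)·7.9400] / (0.5348·√7.9400)
   = [0.128112 + 1.214864] / 1.506960 = 0.891182
d₂ = d₁ − σ√T = 0.891182 − 1.506960 = -0.615777
N(d₁) = 0.813584,  N(d₂) = 0.269021,  e^(−rT) = 0.923670
E₀ = V₀·N(d₁) − D·e^(−rT)·N(d₂)
   = 213.3563·0.813584 − 187.7012·0.923670·0.269021 = 126.942131
B₀ = V₀ − E₀ = 213.3563 − 126.942131 = 86.414169

E0=126.9421 B0=86.4142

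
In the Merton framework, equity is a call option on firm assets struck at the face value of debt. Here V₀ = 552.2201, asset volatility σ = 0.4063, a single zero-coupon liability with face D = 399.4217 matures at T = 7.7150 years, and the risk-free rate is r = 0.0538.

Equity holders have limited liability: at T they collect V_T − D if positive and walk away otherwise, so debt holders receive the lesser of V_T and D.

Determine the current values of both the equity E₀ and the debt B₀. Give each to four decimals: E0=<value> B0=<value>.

d₁ = [ln(V₀/D) + (r + σ²/2)T] / (σ√T)
   = [ln(552.2201/399.4217) + (0.0538 + 0.5·0.4063²)·7.7150] / (0.4063·√7.7150)
   = [0.323929 + 1.051862] / 1.128534 = 1.219095
d₂ = d₁ − σ√T = 1.219095 − 1.128534 = 0.090561
N(d₁) = 0.888596,  N(d₂) = 0.536079,  e^(−rT) = 0.660296
E₀ = V₀·N(d₁) − D·e^(−rT)·N(d₂)
   = 552.2201·0.888596 − 399.4217·0.660296·0.536079 = 349.316861
B₀ = V₀ − E₀ = 552.2201 − 349.316861 = 202.903239

E0=349.3169 B0=202.9032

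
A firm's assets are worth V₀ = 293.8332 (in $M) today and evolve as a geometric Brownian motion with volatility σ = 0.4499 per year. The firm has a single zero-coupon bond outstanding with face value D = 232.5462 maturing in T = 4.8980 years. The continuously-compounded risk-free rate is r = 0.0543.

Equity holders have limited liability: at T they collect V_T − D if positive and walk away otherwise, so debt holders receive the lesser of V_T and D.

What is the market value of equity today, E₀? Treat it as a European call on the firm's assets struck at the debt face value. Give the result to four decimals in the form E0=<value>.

d₁ = [ln(V₀/D) + (r + σ²/2)T] / (σ√T)
   = [ln(293.8332/232.5462) + (0.0543 + 0.5·0.4499²)·4.8980] / (0.4499·√4.8980)
   = [0.233923 + 0.761664] / 0.995693 = 0.999894
d₂ = d₁ − σ√T = 0.999894 − 0.995693 = 0.004201
N(d₁) = 0.841319,  N(d₂) = 0.501676,  e^(−rT) = 0.766469
E₀ = V₀·N(d₁) − D·e^(−rT)·N(d₂)
   = 293.8332·0.841319 − 232.5462·0.766469·0.501676 = 157.789057

E0=157.7891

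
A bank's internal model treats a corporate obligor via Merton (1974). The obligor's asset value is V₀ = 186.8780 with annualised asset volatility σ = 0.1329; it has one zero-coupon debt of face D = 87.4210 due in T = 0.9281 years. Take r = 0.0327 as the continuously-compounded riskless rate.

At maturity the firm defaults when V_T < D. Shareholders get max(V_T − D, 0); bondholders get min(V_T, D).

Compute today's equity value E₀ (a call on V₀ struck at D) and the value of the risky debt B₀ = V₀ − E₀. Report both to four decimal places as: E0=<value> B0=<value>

d₁ = [ln(V₀/D) + (r + σ²/2)T] / (σ√T)
   = [ln(186.8780/87.4210) + (0.0327 + 0.5·0.1329²)·0.9281] / (0.1329·√0.9281)
   = [0.759720 + 0.038545] / 0.128033 = 6.234836
d₂ = d₁ − σ√T = 6.234836 − 0.128033 = 6.106803
N(d₁) = 1.000000,  N(d₂) = 1.000000,  e^(−rT) = 0.970107
E₀ = V₀·N(d₁) − D·e^(−rT)·N(d₂)
   = 186.8780·1.000000 − 87.4210·0.970107·1.000000 = 102.070273
B₀ = V₀ − E₀ = 186.8780 − 102.070273 = 84.807727

E0=102.0703 B0=84.8077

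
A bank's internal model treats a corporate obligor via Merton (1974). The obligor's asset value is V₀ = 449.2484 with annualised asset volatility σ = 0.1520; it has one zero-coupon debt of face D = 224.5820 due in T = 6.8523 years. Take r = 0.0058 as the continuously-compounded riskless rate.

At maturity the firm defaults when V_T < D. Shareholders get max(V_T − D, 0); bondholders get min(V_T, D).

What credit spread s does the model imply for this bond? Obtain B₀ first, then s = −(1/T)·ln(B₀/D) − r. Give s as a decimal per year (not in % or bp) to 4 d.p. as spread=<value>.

spread=0.0011

d₁ = [ln(V₀/D) + (r + σ²/2)T] / (σ√T)
   = [ln(449.2484/224.5820) + (0.0058 + 0.5·0.1520²)·6.8523] / (0.1520·√6.8523)
   = [0.693335 + 0.118901] / 0.397889 = 2.041364
d₂ = d₁ − σ√T = 2.041364 − 0.397889 = 1.643476
N(d₁) = 0.979393,  N(d₂) = 0.949858,  e^(−rT) = 0.961036
E₀ = V₀·N(d₁) − D·e^(−rT)·N(d₂)
   = 449.2484·0.979393 − 224.5820·0.961036·0.949858 = 234.981478
B₀ = V₀ − E₀ = 449.2484 − 234.981478 = 214.266922
spread = −(1/T)·ln(B₀/D) − r = −(1/6.8523)·ln(214.266922/224.5820) − 0.0058 = 0.00106169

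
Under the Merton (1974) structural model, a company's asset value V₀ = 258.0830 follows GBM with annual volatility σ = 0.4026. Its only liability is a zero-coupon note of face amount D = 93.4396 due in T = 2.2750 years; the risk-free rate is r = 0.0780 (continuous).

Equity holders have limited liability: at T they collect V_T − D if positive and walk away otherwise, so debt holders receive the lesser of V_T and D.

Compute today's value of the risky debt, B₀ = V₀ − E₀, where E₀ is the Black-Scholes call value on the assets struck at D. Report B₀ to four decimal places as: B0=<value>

B0=77.4713

d₁ = [ln(V₀/D) + (r + σ²/2)T] / (σ√T)
   = [ln(258.0830/93.4396) + (0.0780 + 0.5·0.4026²)·2.2750] / (0.4026·√2.2750)
   = [1.015966 + 0.361824] / 0.607246 = 2.268916
d₂ = d₁ − σ√T = 2.268916 − 0.607246 = 1.661670
N(d₁) = 0.988363,  N(d₂) = 0.951711,  e^(−rT) = 0.837403
E₀ = V₀·N(d₁) − D·e^(−rT)·N(d₂)
   = 258.0830·0.988363 − 93.4396·0.837403·0.951711 = 180.611657
B₀ = V₀ − E₀ = 258.0830 − 180.611657 = 77.471343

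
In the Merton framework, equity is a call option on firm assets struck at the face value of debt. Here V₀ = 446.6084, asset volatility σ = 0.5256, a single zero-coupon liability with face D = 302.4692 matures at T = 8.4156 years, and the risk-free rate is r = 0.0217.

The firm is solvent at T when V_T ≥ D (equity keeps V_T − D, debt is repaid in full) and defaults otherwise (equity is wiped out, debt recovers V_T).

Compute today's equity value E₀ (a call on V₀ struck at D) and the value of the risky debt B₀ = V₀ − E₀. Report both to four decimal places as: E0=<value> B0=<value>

d₁ = [ln(V₀/D) + (r + σ²/2)T] / (σ√T)
   = [ln(446.6084/302.4692) + (0.0217 + 0.5·0.5256²)·8.4156] / (0.5256·√8.4156)
   = [0.389703 + 1.345046] / 1.524747 = 1.137728
d₂ = d₁ − σ√T = 1.137728 − 1.524747 = -0.387019
N(d₁) = 0.872383,  N(d₂) = 0.349371,  e^(−rT) = 0.833086
E₀ = V₀·N(d₁) − D·e^(−rT)·N(d₂)
   = 446.6084·0.872383 − 302.4692·0.833086·0.349371 = 301.578085
B₀ = V₀ − E₀ = 446.6084 − 301.578085 = 145.030315

E0=301.5781 B0=145.0303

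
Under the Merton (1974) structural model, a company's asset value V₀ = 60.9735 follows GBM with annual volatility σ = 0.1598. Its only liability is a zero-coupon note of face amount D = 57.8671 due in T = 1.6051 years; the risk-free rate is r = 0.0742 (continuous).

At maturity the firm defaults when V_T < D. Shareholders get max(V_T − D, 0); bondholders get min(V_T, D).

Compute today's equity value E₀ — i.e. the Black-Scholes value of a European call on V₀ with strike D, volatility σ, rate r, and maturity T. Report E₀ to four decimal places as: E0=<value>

d₁ = [ln(V₀/D) + (r + σ²/2)T] / (σ√T)
   = [ln(60.9735/57.8671) + (0.0742 + 0.5·0.1598²)·1.6051] / (0.1598·√1.6051)
   = [0.052290 + 0.139592] / 0.202455 = 0.947781
d₂ = d₁ − σ√T = 0.947781 − 0.202455 = 0.745326
N(d₁) = 0.828380,  N(d₂) = 0.771963,  e^(−rT) = 0.887720
E₀ = V₀·N(d₁) − D·e^(−rT)·N(d₂)
   = 60.9735·0.828380 − 57.8671·0.887720·0.771963 = 10.853621

E0=10.8536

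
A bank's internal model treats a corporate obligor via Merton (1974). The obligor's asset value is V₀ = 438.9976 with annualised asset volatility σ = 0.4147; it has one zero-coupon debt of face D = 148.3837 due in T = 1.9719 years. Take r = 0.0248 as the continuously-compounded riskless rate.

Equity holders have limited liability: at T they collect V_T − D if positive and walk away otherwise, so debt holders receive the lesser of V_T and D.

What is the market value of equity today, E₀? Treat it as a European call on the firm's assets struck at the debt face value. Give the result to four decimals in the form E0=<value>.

d₁ = [ln(V₀/D) + (r + σ²/2)T] / (σ√T)
   = [ln(438.9976/148.3837) + (0.0248 + 0.5·0.4147²)·1.9719] / (0.4147·√1.9719)
   = [1.084692 + 0.218463] / 0.582340 = 2.237792
d₂ = d₁ − σ√T = 2.237792 − 0.582340 = 1.655452
N(d₁) = 0.987383,  N(d₂) = 0.951084,  e^(−rT) = 0.952273
E₀ = V₀·N(d₁) − D·e^(−rT)·N(d₂)
   = 438.9976·0.987383 − 148.3837·0.952273·0.951084 = 299.068761

E0=299.0688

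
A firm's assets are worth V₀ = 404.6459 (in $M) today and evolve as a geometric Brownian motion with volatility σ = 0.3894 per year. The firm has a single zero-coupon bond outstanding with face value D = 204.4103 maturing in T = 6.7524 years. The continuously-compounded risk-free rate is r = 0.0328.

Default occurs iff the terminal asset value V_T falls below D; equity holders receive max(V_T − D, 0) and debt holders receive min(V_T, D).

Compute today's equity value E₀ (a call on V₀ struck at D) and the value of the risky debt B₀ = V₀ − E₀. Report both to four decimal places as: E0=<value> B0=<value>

E0=265.3273 B0=139.3186

d₁ = [ln(V₀/D) + (r + σ²/2)T] / (σ√T)
   = [ln(404.6459/204.4103) + (0.0328 + 0.5·0.3894²)·6.7524] / (0.3894·√6.7524)
   = [0.682883 + 0.733420] / 1.011871 = 1.399688
d₂ = d₁ − σ√T = 1.399688 − 1.011871 = 0.387817
N(d₁) = 0.919197,  N(d₂) = 0.650924,  e^(−rT) = 0.801333
E₀ = V₀·N(d₁) − D·e^(−rT)·N(d₂)
   = 404.6459·0.919197 − 204.4103·0.801333·0.650924 = 265.327265
B₀ = V₀ − E₀ = 404.6459 − 265.327265 = 139.318635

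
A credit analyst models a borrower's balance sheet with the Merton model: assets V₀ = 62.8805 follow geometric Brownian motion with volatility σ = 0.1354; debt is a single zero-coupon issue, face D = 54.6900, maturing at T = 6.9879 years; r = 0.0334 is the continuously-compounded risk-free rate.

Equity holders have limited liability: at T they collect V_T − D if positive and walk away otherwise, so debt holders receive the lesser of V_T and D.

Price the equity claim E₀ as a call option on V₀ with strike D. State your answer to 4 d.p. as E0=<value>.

d₁ = [ln(V₀/D) + (r + σ²/2)T] / (σ√T)
   = [ln(62.8805/54.6900) + (0.0334 + 0.5·0.1354²)·6.9879] / (0.1354·√6.9879)
   = [0.139555 + 0.297451] / 0.357925 = 1.220944
d₂ = d₁ − σ√T = 1.220944 − 0.357925 = 0.863019
N(d₁) = 0.888946,  N(d₂) = 0.805936,  e^(−rT) = 0.791840
E₀ = V₀·N(d₁) − D·e^(−rT)·N(d₂)
   = 62.8805·0.888946 − 54.6900·0.791840·0.805936 = 20.995723

E0=20.9957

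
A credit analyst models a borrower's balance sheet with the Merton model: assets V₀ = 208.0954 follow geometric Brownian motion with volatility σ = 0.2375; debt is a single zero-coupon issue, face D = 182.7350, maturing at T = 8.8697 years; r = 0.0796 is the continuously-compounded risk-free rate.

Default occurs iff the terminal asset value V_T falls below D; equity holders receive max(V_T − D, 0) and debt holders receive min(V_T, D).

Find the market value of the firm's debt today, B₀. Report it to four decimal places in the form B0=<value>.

d₁ = [ln(V₀/D) + (r + σ²/2)T] / (σ√T)
   = [ln(208.0954/182.7350) + (0.0796 + 0.5·0.2375²)·8.8697] / (0.2375·√8.8697)
   = [0.129960 + 0.956181] / 0.707323 = 1.535565
d₂ = d₁ − σ√T = 1.535565 − 0.707323 = 0.828241
N(d₁) = 0.937677,  N(d₂) = 0.796233,  e^(−rT) = 0.493601
E₀ = V₀·N(d₁) − D·e^(−rT)·N(d₂)
   = 208.0954·0.937677 − 182.7350·0.493601·0.796233 = 123.307610
B₀ = V₀ − E₀ = 208.0954 − 123.307610 = 84.787790

B0=84.7878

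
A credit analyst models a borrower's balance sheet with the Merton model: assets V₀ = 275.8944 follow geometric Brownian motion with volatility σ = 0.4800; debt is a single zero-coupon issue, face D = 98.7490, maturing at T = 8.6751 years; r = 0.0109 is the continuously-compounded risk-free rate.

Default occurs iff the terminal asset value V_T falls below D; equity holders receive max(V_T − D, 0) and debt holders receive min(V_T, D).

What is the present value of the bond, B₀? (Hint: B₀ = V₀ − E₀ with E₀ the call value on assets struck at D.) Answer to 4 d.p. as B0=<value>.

d₁ = [ln(V₀/D) + (r + σ²/2)T] / (σ√T)
   = [ln(275.8944/98.7490) + (0.0109 + 0.5·0.4800²)·8.6751] / (0.4800·√8.6751)
   = [1.027437 + 1.093930] / 1.413769 = 1.500505
d₂ = d₁ − σ√T = 1.500505 − 1.413769 = 0.086736
N(d₁) = 0.933258,  N(d₂) = 0.534559,  e^(−rT) = 0.909774
E₀ = V₀·N(d₁) − D·e^(−rT)·N(d₂)
   = 275.8944·0.933258 − 98.7490·0.909774·0.534559 = 209.456266
B₀ = V₀ − E₀ = 275.8944 − 209.456266 = 66.438134

B0=66.4381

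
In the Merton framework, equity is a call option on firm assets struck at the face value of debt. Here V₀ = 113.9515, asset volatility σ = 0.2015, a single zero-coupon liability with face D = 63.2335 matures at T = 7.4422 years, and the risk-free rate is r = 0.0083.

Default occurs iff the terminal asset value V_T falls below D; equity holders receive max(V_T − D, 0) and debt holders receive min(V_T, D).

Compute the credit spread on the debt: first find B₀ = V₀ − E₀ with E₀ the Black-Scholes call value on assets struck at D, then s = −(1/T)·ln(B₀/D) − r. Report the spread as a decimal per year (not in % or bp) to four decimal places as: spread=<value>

spread=0.0059

d₁ = [ln(V₀/D) + (r + σ²/2)T] / (σ√T)
   = [ln(113.9515/63.2335) + (0.0083 + 0.5·0.2015²)·7.4422] / (0.2015·√7.4422)
   = [0.588939 + 0.212855] / 0.549700 = 1.458603
d₂ = d₁ − σ√T = 1.458603 − 0.549700 = 0.908903
N(d₁) = 0.927663,  N(d₂) = 0.818299,  e^(−rT) = 0.940099
E₀ = V₀·N(d₁) − D·e^(−rT)·N(d₂)
   = 113.9515·0.927663 − 63.2335·0.940099·0.818299 = 57.064157
B₀ = V₀ − E₀ = 113.9515 − 57.064157 = 56.887343
spread = −(1/T)·ln(B₀/D) − r = −(1/7.4422)·ln(56.887343/63.2335) − 0.0083 = 0.00591103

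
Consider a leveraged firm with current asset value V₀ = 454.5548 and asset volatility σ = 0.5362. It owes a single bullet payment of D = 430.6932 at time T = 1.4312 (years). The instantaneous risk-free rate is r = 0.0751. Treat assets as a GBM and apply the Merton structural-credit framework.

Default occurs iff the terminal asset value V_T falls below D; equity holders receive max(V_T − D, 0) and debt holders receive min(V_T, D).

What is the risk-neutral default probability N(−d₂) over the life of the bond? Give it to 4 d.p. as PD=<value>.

PD=0.5276

d₁ = [ln(V₀/D) + (r + σ²/2)T] / (σ√T)
   = [ln(454.5548/430.6932) + (0.0751 + 0.5·0.5362²)·1.4312] / (0.5362·√1.4312)
   = [0.053922 + 0.313226] / 0.641471 = 0.572353
d₂ = d₁ − σ√T = 0.572353 − 0.641471 = -0.069118
risk-neutral PD = N(−d₂) = N(0.069118) = 0.527552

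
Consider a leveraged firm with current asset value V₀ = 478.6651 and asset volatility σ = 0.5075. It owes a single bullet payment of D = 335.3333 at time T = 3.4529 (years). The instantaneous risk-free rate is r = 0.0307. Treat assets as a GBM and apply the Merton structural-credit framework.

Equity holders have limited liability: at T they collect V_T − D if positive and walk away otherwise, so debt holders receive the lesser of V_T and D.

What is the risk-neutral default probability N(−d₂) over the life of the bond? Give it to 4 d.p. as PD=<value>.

d₁ = [ln(V₀/D) + (r + σ²/2)T] / (σ√T)
   = [ln(478.6651/335.3333) + (0.0307 + 0.5·0.5075²)·3.4529] / (0.5075·√3.4529)
   = [0.355876 + 0.550662] / 0.943036 = 0.961298
d₂ = d₁ − σ√T = 0.961298 − 0.943036 = 0.018263
risk-neutral PD = N(−d₂) = N(-0.018263) = 0.492715

PD=0.4927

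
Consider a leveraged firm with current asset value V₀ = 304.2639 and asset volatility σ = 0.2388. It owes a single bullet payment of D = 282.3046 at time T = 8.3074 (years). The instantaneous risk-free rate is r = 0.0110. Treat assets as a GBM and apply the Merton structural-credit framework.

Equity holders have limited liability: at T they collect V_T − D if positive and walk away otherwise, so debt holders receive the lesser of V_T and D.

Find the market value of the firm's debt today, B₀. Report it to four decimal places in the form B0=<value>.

d₁ = [ln(V₀/D) + (r + σ²/2)T] / (σ√T)
   = [ln(304.2639/282.3046) + (0.0110 + 0.5·0.2388²)·8.3074] / (0.2388·√8.3074)
   = [0.074909 + 0.328248] / 0.688283 = 0.585743
d₂ = d₁ − σ√T = 0.585743 − 0.688283 = -0.102540
N(d₁) = 0.720976,  N(d₂) = 0.459164,  e^(−rT) = 0.912670
E₀ = V₀·N(d₁) − D·e^(−rT)·N(d₂)
   = 304.2639·0.720976 − 282.3046·0.912670·0.459164 = 101.062922
B₀ = V₀ − E₀ = 304.2639 − 101.062922 = 203.200978

B0=203.2010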